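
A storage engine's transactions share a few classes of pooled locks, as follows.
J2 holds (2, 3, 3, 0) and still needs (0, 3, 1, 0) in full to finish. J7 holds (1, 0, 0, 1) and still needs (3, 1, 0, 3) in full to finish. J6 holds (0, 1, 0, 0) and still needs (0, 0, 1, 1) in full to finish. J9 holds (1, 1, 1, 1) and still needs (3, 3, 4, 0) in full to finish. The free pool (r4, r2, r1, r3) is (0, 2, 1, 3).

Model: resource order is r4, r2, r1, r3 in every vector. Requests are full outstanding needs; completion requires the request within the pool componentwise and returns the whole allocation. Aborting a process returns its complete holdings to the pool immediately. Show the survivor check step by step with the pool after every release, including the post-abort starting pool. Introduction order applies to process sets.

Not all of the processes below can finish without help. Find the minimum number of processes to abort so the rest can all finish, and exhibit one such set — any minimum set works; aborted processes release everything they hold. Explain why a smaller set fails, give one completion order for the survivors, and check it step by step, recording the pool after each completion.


Abort J7.
Key observation: before aborting J7, J9 was permanently blocked — no order could ever run it; afterwards it completes at step 3.
No smaller set exists: with zero aborts the deadlock remains.
One survivor order: J6, J2, J9. Verifying each step (post-abort pool first):
  pool = (1, 2, 1, 4)
  J6: need (0, 0, 1, 1) fits (1, 2, 1, 4); releases (0, 1, 0, 0), pool now (1, 3, 1, 4)
  J2: need (0, 3, 1, 0) fits (1, 3, 1, 4); releases (2, 3, 3, 0), pool now (3, 6, 4, 4)
  J9: need (3, 3, 4, 0) fits (3, 6, 4, 4); releases (1, 1, 1, 1), pool now (4, 7, 5, 5)


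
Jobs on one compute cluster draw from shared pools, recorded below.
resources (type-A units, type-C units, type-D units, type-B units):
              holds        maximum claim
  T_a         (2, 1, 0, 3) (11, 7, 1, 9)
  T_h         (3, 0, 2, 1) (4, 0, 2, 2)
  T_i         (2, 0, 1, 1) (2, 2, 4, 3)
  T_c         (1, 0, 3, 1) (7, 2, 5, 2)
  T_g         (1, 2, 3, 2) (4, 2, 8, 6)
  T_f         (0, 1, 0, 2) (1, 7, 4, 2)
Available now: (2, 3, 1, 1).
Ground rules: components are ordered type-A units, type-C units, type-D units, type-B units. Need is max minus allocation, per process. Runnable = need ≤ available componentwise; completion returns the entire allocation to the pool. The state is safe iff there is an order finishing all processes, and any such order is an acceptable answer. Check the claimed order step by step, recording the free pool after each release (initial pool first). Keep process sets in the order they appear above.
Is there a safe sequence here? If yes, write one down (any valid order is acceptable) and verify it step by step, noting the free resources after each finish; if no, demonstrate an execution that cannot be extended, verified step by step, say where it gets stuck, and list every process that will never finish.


UNSAFE.
Key observation: T_h, T_i, T_c, T_g can finish, but then (9, 5, 10, 6) is all there is, and the blocked group's type-C units demands exceed it.
The run T_h, T_i, T_c, T_g cannot be extended any further. Verifying each step:
  pool = (2, 3, 1, 1)
  run T_h (needs (1, 0, 0, 1), free (2, 3, 1, 1)); after release of (3, 0, 2, 1) the pool is (5, 3, 3, 2)
  run T_i (needs (0, 2, 3, 2), free (5, 3, 3, 2)); after release of (2, 0, 1, 1) the pool is (7, 3, 4, 3)
  run T_c (needs (6, 2, 2, 1), free (7, 3, 4, 3)); after release of (1, 0, 3, 1) the pool is (8, 3, 7, 4)
  run T_g (needs (3, 0, 5, 4), free (8, 3, 7, 4)); after release of (1, 2, 3, 2) the pool is (9, 5, 10, 6)
  blocked: T_a wants (9, 6, 1, 6), pool (9, 5, 10, 6) — not enough type-C units
  blocked: T_f wants (1, 6, 4, 0), pool (9, 5, 10, 6) — not enough type-C units
Permanently blocked: T_a and T_f.


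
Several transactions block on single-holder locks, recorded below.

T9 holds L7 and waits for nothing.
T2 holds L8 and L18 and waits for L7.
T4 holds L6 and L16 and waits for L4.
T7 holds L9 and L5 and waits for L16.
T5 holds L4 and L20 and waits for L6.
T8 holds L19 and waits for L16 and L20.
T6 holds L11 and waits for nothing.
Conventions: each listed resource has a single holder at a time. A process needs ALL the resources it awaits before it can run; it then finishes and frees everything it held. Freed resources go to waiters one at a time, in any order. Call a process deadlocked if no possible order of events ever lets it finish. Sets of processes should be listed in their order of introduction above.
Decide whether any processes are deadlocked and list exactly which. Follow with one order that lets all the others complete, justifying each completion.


The deadlocked set is T4, T7, T5 and T8.
Key observation: nobody on the ring T4 -> T5 -> T4 can start until another member finishes, which never happens; T7 and T8 wait into the deadlock from upstream.
One completion order for the rest: T9, T6, T2.
Step-by-step check:
  T9 waits on nothing -> runs at once and releases L7
  T6 waits on nothing -> runs at once and releases L11
  T2 waits on L7 — all released -> runs and releases L8 and L18


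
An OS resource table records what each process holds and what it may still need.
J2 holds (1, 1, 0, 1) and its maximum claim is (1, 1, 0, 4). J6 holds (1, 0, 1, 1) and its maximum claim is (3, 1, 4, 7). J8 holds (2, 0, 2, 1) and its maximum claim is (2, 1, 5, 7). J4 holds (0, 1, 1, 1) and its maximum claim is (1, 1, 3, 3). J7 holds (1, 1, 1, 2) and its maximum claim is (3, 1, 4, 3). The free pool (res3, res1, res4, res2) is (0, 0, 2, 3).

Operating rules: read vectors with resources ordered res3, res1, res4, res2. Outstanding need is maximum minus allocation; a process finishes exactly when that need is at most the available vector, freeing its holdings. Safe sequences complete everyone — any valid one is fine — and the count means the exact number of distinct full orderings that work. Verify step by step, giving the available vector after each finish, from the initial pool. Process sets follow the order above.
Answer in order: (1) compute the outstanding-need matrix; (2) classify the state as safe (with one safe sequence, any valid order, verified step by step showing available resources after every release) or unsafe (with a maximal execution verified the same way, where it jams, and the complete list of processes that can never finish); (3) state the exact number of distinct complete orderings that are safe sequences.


(1) Remaining need (order res3, res1, res4, res2):
  J2: (0, 0, 0, 3)
  J6: (2, 1, 3, 6)
  J8: (0, 1, 3, 6)
  J4: (1, 0, 2, 2)
  J7: (2, 0, 3, 1)
(2) UNSAFE.
Key observation: after J2, J4 the pool peaks at (1, 2, 3, 5), and each blocked process is short somewhere: J6 on res3, res2; J8 on res2; J7 on res3.
Going as far as possible: J2, J4; after that, nothing fits. Step-by-step check:
  pool = (0, 0, 2, 3)
  run J2 (needs (0, 0, 0, 3), free (0, 0, 2, 3)); after release of (1, 1, 0, 1) the pool is (1, 1, 2, 4)
  run J4 (needs (1, 0, 2, 2), free (1, 1, 2, 4)); after release of (0, 1, 1, 1) the pool is (1, 2, 3, 5)
  J6 still needs (2, 1, 3, 6) but only (1, 2, 3, 5) is free — short on res3 and res2
  J8 still needs (0, 1, 3, 6) but only (1, 2, 3, 5) is free — short on res2
  J7 still needs (2, 0, 3, 1) but only (1, 2, 3, 5) is free — short on res3
Processes that can never finish: J6, J8 and J7.
(3) Precisely 0 of the possible complete orderings are safe sequences.


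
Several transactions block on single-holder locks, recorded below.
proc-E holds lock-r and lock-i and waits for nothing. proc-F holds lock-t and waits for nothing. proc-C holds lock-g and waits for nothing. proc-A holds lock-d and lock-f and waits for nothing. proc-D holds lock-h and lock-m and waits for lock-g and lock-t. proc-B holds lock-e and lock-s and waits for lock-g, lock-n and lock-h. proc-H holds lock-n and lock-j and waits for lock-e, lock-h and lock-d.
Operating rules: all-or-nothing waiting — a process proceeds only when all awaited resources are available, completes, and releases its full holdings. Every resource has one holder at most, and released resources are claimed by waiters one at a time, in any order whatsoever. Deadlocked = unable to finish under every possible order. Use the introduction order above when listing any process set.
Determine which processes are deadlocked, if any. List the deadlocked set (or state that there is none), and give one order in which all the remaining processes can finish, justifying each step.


Deadlocked set: proc-B and proc-H.
Key observation: the waits loop around proc-B -> proc-H -> proc-B with no way out; no other process is dragged down with it.
One completion order for the rest: proc-A, proc-F, proc-C, proc-D, proc-E.
Walking it through:
  proc-A: no waits; runs immediately, freeing lock-d and lock-f
  proc-F: no waits; runs immediately, freeing lock-t
  proc-C: no waits; runs immediately, freeing lock-g
  run proc-D (all its waits — lock-g and lock-t — are resolved); releases lock-h and lock-m
  proc-E: no waits; runs immediately, freeing lock-r and lock-i


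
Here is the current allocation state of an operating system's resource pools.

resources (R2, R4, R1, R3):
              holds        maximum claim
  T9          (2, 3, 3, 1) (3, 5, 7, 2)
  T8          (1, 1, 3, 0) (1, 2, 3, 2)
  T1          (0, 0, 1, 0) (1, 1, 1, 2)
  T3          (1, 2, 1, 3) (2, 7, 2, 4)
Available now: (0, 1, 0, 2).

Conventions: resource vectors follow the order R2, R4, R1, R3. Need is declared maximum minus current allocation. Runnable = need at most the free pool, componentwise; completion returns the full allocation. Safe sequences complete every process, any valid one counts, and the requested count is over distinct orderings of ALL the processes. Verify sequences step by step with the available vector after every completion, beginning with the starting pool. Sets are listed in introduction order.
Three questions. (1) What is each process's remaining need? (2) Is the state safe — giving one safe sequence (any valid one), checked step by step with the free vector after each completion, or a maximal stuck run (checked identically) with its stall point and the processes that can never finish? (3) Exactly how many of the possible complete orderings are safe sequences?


(1) Remaining need (order R2, R4, R1, R3):
  T9: (1, 2, 4, 1)
  T8: (0, 1, 0, 2)
  T1: (1, 1, 0, 2)
  T3: (1, 5, 1, 1)
(2) SAFE — a valid safe sequence is T8, T1, T9, T3.
Key observation: T8 is the earliest step where a requested resource binds exactly: need (0, 1, 0, 2), pool (0, 1, 0, 2) at its turn.
Step-by-step check:
  pool = (0, 1, 0, 2)
  T8 needs (0, 1, 0, 2) <= (0, 1, 0, 2) -> finishes; pool += (1, 1, 3, 0) = (1, 2, 3, 2)
  T1 needs (1, 1, 0, 2) <= (1, 2, 3, 2) -> finishes; pool += (0, 0, 1, 0) = (1, 2, 4, 2)
  T9 needs (1, 2, 4, 1) <= (1, 2, 4, 2) -> finishes; pool += (2, 3, 3, 1) = (3, 5, 7, 3)
  T3 needs (1, 5, 1, 1) <= (3, 5, 7, 3) -> finishes; pool += (1, 2, 1, 3) = (4, 7, 8, 6)
(3) Precisely 1 of the possible complete orderings is a safe sequence.


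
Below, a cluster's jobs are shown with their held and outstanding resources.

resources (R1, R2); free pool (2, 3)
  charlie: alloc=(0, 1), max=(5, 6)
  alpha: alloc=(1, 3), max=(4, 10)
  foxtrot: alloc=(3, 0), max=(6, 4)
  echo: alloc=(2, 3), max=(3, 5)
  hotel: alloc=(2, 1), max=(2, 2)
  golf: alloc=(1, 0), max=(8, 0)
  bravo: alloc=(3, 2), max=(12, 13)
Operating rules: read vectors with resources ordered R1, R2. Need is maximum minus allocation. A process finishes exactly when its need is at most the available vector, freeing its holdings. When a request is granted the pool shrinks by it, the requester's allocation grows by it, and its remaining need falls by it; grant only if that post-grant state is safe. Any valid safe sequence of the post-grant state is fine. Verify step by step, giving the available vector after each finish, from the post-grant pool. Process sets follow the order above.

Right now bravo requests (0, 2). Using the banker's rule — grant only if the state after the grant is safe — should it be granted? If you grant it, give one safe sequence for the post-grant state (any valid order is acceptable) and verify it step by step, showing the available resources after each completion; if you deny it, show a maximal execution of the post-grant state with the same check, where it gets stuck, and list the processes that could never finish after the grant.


DENY. Granting would leave the state unsafe.
Key observation: the pool after hotel, echo, foxtrot, charlie, golf is (10, 6); every surviving request exceeds it in R2, so progress ends there.
On the post-grant state, hotel, echo, foxtrot, charlie, golf is a maximal run — nothing extends it. Walking it through:
  pool = (2, 1)
  hotel: need (0, 1) fits (2, 1); releases (2, 1), pool now (4, 2)
  echo: need (1, 2) fits (4, 2); releases (2, 3), pool now (6, 5)
  foxtrot: need (3, 4) fits (6, 5); releases (3, 0), pool now (9, 5)
  charlie: need (5, 5) fits (9, 5); releases (0, 1), pool now (9, 6)
  golf: need (7, 0) fits (9, 6); releases (1, 0), pool now (10, 6)
  alpha still needs (3, 7) but only (10, 6) is free — short on R2
  bravo still needs (9, 9) but only (10, 6) is free — short on R2
Processes that could never finish after the grant: alpha and bravo.


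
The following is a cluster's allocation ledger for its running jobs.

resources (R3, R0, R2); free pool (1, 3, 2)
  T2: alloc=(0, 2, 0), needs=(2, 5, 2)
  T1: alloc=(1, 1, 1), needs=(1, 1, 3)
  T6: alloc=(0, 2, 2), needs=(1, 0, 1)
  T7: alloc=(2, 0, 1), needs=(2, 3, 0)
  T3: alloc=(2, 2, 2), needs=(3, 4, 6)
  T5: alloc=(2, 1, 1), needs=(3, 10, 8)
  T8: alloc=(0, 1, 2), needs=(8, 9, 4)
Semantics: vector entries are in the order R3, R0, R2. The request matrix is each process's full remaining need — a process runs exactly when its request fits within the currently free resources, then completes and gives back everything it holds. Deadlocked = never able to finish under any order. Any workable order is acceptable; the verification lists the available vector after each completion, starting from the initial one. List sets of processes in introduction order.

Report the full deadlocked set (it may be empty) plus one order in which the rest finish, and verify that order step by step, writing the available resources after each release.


The deadlocked set is empty.
Key observation: no deadlock: T6 fits now, and the freed resources carry the rest through.
One completion order for the rest: T6, T1, T7, T2, T3, T5, T8. Verifying each step:
  pool = (1, 3, 2)
  run T6 (needs (1, 0, 1), free (1, 3, 2)); after release of (0, 2, 2) the pool is (1, 5, 4)
  run T1 (needs (1, 1, 3), free (1, 5, 4)); after release of (1, 1, 1) the pool is (2, 6, 5)
  run T7 (needs (2, 3, 0), free (2, 6, 5)); after release of (2, 0, 1) the pool is (4, 6, 6)
  run T2 (needs (2, 5, 2), free (4, 6, 6)); after release of (0, 2, 0) the pool is (4, 8, 6)
  run T3 (needs (3, 4, 6), free (4, 8, 6)); after release of (2, 2, 2) the pool is (6, 10, 8)
  run T5 (needs (3, 10, 8), free (6, 10, 8)); after release of (2, 1, 1) the pool is (8, 11, 9)
  run T8 (needs (8, 9, 4), free (8, 11, 9)); after release of (0, 1, 2) the pool is (8, 12, 11)


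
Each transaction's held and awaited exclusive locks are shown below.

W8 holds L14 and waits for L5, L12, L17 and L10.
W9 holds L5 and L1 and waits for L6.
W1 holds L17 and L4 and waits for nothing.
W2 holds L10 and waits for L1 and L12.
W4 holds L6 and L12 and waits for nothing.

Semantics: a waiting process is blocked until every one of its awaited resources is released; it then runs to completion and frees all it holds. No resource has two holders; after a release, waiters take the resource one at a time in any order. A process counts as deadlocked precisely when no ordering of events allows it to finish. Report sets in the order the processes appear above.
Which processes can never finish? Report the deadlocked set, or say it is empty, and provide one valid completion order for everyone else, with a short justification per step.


No process is deadlocked.
Key observation: every chain of waits terminates; starting from the processes that wait on nothing, all the rest unlock in turn.
A valid finishing order for the others: W1, W4, W9, W2, W8.
Step-by-step check:
  W1 waits on nothing -> runs at once and releases L17 and L4
  W4 waits on nothing -> runs at once and releases L6 and L12
  W9: everything it awaited (L6) is free; runs, freeing L5 and L1
  W2: everything it awaited (L1 and L12) is free; runs, freeing L10
  W8: everything it awaited (L5, L12, L17 and L10) is free; runs, freeing L14


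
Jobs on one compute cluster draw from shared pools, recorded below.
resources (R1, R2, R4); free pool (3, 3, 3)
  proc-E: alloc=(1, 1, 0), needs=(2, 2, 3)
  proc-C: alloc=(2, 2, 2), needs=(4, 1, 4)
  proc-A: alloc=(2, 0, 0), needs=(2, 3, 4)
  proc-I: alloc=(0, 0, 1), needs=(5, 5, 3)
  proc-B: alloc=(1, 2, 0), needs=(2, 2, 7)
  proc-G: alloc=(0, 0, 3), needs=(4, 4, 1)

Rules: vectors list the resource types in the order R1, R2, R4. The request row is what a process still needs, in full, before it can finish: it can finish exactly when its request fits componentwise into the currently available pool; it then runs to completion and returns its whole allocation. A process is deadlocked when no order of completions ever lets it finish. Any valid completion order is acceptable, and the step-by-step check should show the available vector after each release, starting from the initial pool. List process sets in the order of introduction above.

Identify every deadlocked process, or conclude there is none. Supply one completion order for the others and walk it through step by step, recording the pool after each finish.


Nothing here is deadlocked.
Key observation: the pool covers proc-E at once, and every later process fits after earlier releases.
One completion order for the rest: proc-E, proc-G, proc-A, proc-C, proc-B, proc-I. Verifying each step:
  pool = (3, 3, 3)
  proc-E needs (2, 2, 3) <= (3, 3, 3) -> finishes; pool += (1, 1, 0) = (4, 4, 3)
  proc-G needs (4, 4, 1) <= (4, 4, 3) -> finishes; pool += (0, 0, 3) = (4, 4, 6)
  proc-A needs (2, 3, 4) <= (4, 4, 6) -> finishes; pool += (2, 0, 0) = (6, 4, 6)
  proc-C needs (4, 1, 4) <= (6, 4, 6) -> finishes; pool += (2, 2, 2) = (8, 6, 8)
  proc-B needs (2, 2, 7) <= (8, 6, 8) -> finishes; pool += (1, 2, 0) = (9, 8, 8)
  proc-I needs (5, 5, 3) <= (9, 8, 8) -> finishes; pool += (0, 0, 1) = (9, 8, 9)


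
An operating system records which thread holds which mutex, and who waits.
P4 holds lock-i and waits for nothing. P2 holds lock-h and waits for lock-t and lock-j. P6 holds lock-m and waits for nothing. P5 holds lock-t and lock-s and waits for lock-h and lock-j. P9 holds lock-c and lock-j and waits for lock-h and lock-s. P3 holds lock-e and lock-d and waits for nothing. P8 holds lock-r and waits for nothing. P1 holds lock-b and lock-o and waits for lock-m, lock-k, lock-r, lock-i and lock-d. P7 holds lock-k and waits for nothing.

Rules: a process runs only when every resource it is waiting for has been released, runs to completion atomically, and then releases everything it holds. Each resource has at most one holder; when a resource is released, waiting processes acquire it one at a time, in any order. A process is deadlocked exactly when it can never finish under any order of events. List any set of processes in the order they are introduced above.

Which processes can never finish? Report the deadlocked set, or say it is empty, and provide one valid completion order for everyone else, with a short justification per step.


Deadlocked set: P2, P5 and P9.
Key observation: along P2 -> P5 -> P2, each member waits on what the next one holds — a deadlock; P9 is caught in further circular waits.
A valid finishing order for the others: P4, P8, P3, P7, P6, P1.
Step-by-step check:
  P4: no waits; runs immediately, freeing lock-i
  P8: no waits; runs immediately, freeing lock-r
  P3: no waits; runs immediately, freeing lock-e and lock-d
  P7: no waits; runs immediately, freeing lock-k
  P6: no waits; runs immediately, freeing lock-m
  run P1 (all its waits — lock-m, lock-k, lock-r, lock-i and lock-d — are resolved); releases lock-b and lock-o


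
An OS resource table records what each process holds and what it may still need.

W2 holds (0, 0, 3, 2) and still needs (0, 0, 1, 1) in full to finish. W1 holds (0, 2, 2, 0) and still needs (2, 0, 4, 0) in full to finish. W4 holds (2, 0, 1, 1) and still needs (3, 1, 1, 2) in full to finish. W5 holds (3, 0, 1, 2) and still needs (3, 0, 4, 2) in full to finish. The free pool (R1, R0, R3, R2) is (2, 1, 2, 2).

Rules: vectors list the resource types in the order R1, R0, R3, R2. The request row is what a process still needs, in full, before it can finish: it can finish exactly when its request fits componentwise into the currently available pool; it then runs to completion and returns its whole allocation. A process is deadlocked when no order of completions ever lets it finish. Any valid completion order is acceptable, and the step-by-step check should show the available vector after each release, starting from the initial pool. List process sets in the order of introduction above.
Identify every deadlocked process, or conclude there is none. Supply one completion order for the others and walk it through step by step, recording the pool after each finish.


Deadlocked: W4 and W5.
Key observation: even finishing W2, W1 leaves just (2, 3, 7, 4) free — too little R1 for any of the remaining processes.
The rest can finish in the order W2, W1. Verifying each step:
  pool = (2, 1, 2, 2)
  W2: need (0, 0, 1, 1) fits (2, 1, 2, 2); releases (0, 0, 3, 2), pool now (2, 1, 5, 4)
  W1: need (2, 0, 4, 0) fits (2, 1, 5, 4); releases (0, 2, 2, 0), pool now (2, 3, 7, 4)
The stuck group stays short no matter what:
  blocked: W4 wants (3, 1, 1, 2), pool (2, 3, 7, 4) — not enough R1
  blocked: W5 wants (3, 0, 4, 2), pool (2, 3, 7, 4) — not enough R1


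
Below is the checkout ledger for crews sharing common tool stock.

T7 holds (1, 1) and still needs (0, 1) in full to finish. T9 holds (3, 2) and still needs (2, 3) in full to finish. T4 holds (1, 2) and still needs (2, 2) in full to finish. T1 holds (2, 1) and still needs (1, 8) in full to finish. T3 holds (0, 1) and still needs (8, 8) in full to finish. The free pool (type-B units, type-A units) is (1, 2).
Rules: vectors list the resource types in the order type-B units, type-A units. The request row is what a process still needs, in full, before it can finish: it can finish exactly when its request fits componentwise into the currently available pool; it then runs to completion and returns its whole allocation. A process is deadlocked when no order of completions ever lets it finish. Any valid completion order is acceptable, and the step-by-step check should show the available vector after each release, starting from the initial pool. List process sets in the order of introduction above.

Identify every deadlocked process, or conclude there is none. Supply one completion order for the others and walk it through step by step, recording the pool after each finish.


Deadlocked: T1 and T3.
Key observation: even finishing T7, T4, T9 leaves just (6, 7) free — too little type-A units for any of the remaining processes.
A valid finishing order for the others: T7, T4, T9. Check, step by step:
  pool = (1, 2)
  T7: need (0, 1) fits (1, 2); releases (1, 1), pool now (2, 3)
  T4: need (2, 2) fits (2, 3); releases (1, 2), pool now (3, 5)
  T9: need (2, 3) fits (3, 5); releases (3, 2), pool now (6, 7)
The blocked processes can never fit:
  T1 still needs (1, 8) but only (6, 7) is free — short on type-A units
  T3 still needs (8, 8) but only (6, 7) is free — short on type-B units and type-A units


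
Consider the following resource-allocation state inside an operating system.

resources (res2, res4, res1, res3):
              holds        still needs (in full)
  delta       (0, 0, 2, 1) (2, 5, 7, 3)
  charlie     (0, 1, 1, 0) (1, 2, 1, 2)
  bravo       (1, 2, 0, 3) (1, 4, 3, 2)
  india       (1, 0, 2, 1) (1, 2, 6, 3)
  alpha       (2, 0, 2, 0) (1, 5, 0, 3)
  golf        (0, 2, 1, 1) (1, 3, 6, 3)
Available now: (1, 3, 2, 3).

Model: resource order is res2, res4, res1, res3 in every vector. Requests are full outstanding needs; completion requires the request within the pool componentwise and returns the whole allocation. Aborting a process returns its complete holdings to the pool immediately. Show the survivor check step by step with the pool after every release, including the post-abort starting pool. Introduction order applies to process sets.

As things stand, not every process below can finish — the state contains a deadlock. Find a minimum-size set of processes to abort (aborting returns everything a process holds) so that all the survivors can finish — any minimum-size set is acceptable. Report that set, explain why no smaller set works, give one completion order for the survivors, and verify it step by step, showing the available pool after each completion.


The answer: abort delta.
Key observation: aborting delta returns (0, 0, 2, 1), and india — hopeless before — runs at step 4 with the returned capacity in the pool.
Minimality: the empty abort set fails — the state is deadlocked as it stands.
One survivor order: charlie, bravo, alpha, india, golf. Walking it through (post-abort pool first):
  pool = (1, 3, 4, 4)
  charlie: need (1, 2, 1, 2) fits (1, 3, 4, 4); releases (0, 1, 1, 0), pool now (1, 4, 5, 4)
  bravo: need (1, 4, 3, 2) fits (1, 4, 5, 4); releases (1, 2, 0, 3), pool now (2, 6, 5, 7)
  alpha: need (1, 5, 0, 3) fits (2, 6, 5, 7); releases (2, 0, 2, 0), pool now (4, 6, 7, 7)
  india: need (1, 2, 6, 3) fits (4, 6, 7, 7); releases (1, 0, 2, 1), pool now (5, 6, 9, 8)
  golf: need (1, 3, 6, 3) fits (5, 6, 9, 8); releases (0, 2, 1, 1), pool now (5, 8, 10, 9)


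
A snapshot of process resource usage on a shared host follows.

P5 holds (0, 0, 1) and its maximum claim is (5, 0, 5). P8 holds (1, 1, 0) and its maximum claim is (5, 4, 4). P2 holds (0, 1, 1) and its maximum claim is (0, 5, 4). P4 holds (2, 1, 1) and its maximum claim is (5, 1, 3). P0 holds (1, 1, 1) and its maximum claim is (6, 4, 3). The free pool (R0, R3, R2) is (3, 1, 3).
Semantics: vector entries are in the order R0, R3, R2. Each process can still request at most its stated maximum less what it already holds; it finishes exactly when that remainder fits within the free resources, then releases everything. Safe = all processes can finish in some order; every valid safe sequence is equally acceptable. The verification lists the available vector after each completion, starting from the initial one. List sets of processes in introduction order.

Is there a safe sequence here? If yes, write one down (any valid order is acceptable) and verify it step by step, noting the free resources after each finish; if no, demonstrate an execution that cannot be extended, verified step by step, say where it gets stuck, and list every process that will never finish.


UNSAFE.
Key observation: no order helps: past P4, P5, the free pool tops out at (5, 2, 5), below what each blocked process needs in R3.
The run P4, P5 cannot be extended any further. Verifying each step:
  pool = (3, 1, 3)
  P4 needs (3, 0, 2) <= (3, 1, 3) -> finishes; pool += (2, 1, 1) = (5, 2, 4)
  P5 needs (5, 0, 4) <= (5, 2, 4) -> finishes; pool += (0, 0, 1) = (5, 2, 5)
  blocked: P8 wants (4, 3, 4), pool (5, 2, 5) — not enough R3
  blocked: P2 wants (0, 4, 3), pool (5, 2, 5) — not enough R3
  blocked: P0 wants (5, 3, 2), pool (5, 2, 5) — not enough R3
Permanently blocked: P8, P2 and P0.


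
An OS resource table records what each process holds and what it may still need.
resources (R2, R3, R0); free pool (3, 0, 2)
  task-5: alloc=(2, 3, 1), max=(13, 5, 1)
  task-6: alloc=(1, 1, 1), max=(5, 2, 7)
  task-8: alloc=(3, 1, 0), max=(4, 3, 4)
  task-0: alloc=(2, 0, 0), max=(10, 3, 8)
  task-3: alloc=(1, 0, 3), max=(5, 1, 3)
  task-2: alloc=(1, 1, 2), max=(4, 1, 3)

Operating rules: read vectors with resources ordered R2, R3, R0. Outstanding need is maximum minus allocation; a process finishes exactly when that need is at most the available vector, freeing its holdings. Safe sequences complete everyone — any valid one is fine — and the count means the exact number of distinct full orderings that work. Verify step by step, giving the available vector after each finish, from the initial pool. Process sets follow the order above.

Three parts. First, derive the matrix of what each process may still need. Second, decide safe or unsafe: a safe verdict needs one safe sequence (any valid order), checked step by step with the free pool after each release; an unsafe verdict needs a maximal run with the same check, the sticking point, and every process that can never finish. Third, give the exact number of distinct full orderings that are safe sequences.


(1) Need matrix, components ordered R2, R3, R0:
  task-5: (11, 2, 0)
  task-6: (4, 1, 6)
  task-8: (1, 2, 4)
  task-0: (8, 3, 8)
  task-3: (4, 1, 0)
  task-2: (3, 0, 1)
(2) The state is SAFE; one workable sequence: task-2, task-3, task-6, task-8, task-0, task-5.
Key observation: the order's first zero-slack moment is task-2 ((3, 0, 1) needed, (3, 0, 2) free — a requested resource with nothing to spare).
Step-by-step check:
  pool = (3, 0, 2)
  run task-2 (needs (3, 0, 1), free (3, 0, 2)); after release of (1, 1, 2) the pool is (4, 1, 4)
  run task-3 (needs (4, 1, 0), free (4, 1, 4)); after release of (1, 0, 3) the pool is (5, 1, 7)
  run task-6 (needs (4, 1, 6), free (5, 1, 7)); after release of (1, 1, 1) the pool is (6, 2, 8)
  run task-8 (needs (1, 2, 4), free (6, 2, 8)); after release of (3, 1, 0) the pool is (9, 3, 8)
  run task-0 (needs (8, 3, 8), free (9, 3, 8)); after release of (2, 0, 0) the pool is (11, 3, 8)
  run task-5 (needs (11, 2, 0), free (11, 3, 8)); after release of (2, 3, 1) the pool is (13, 6, 9)
(3) Precisely 1 of the possible complete orderings is a safe sequence.


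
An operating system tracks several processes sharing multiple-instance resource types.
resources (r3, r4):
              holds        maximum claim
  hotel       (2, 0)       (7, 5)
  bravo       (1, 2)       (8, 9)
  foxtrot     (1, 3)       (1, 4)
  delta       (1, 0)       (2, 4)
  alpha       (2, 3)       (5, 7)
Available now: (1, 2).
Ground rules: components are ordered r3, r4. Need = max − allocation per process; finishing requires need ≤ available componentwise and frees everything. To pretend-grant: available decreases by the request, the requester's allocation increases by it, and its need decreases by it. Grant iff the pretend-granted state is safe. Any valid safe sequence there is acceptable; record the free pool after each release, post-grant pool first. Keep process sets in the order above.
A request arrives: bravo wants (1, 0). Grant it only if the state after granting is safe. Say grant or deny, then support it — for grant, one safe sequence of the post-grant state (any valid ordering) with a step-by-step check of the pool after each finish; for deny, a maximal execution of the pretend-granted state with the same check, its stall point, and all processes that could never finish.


DENY. Granting would leave the state unsafe.
Key observation: once foxtrot, delta finish, the pool peaks at (2, 5) — and every remaining process still needs more r3 than that.
After a pretend grant, a maximal execution: foxtrot, delta — then nothing else fits. Step-by-step check:
  pool = (0, 2)
  foxtrot: need (0, 1) fits (0, 2); releases (1, 3), pool now (1, 5)
  delta: need (1, 4) fits (1, 5); releases (1, 0), pool now (2, 5)
  hotel still needs (5, 5) but only (2, 5) is free — short on r3
  bravo still needs (6, 7) but only (2, 5) is free — short on r3 and r4
  alpha still needs (3, 4) but only (2, 5) is free — short on r3
Post-grant, the permanently blocked set is hotel, bravo and alpha.


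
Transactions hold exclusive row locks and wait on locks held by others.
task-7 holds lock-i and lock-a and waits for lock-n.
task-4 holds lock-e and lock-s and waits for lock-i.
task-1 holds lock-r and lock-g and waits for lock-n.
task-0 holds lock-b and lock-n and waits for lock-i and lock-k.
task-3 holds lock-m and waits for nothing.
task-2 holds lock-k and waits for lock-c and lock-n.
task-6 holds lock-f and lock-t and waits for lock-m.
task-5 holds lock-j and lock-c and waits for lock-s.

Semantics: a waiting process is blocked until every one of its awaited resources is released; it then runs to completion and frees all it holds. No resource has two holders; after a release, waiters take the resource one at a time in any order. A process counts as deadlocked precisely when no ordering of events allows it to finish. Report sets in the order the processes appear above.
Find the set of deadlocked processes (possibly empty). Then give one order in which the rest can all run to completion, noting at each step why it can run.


The deadlocked set is task-7, task-4, task-1, task-0, task-2 and task-5.
Key observation: the wait chain closes on itself along task-7 -> task-0 -> task-7; task-4, task-2 and task-5 are caught in further circular waits and task-1 waits into the deadlock from upstream.
One completion order for the rest: task-3, task-6.
Verifying each step:
  run task-3 (it waits on nothing); releases lock-m
  run task-6 (all its waits — lock-m — are resolved); releases lock-f and lock-t


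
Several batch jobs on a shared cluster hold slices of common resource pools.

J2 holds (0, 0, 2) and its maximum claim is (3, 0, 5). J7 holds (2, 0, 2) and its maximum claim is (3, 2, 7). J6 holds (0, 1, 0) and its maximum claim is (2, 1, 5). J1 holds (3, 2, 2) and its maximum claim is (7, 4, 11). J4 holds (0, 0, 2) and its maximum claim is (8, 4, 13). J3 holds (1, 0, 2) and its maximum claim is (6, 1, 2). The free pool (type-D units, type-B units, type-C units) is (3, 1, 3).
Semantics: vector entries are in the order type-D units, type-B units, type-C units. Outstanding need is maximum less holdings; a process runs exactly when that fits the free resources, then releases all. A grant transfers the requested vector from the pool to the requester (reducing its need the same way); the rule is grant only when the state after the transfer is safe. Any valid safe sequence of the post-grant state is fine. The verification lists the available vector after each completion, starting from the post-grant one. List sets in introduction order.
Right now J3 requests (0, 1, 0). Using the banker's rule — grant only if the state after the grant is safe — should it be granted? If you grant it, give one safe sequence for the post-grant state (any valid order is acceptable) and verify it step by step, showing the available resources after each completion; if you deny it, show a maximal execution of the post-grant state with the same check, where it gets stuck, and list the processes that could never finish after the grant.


DENY: after the grant no complete ordering would exist.
Key observation: after J2, J6 the pool peaks at (3, 1, 5), and each blocked process is short somewhere: J7 on type-B units; J1 on type-D units, type-B units, type-C units; J4 on type-D units, type-B units, type-C units; J3 on type-D units.
After a pretend grant, a maximal execution: J2, J6 — then nothing else fits. Walking it through:
  pool = (3, 0, 3)
  run J2 (needs (3, 0, 3), free (3, 0, 3)); after release of (0, 0, 2) the pool is (3, 0, 5)
  run J6 (needs (2, 0, 5), free (3, 0, 5)); after release of (0, 1, 0) the pool is (3, 1, 5)
  J7 still needs (1, 2, 5) but only (3, 1, 5) is free — short on type-B units
  J1 still needs (4, 2, 9) but only (3, 1, 5) is free — short on type-D units, type-B units and type-C units
  J4 still needs (8, 4, 11) but only (3, 1, 5) is free — short on type-D units, type-B units and type-C units
  J3 still needs (5, 0, 0) but only (3, 1, 5) is free — short on type-D units
Had the request been granted, J7, J1, J4 and J3 could never finish.


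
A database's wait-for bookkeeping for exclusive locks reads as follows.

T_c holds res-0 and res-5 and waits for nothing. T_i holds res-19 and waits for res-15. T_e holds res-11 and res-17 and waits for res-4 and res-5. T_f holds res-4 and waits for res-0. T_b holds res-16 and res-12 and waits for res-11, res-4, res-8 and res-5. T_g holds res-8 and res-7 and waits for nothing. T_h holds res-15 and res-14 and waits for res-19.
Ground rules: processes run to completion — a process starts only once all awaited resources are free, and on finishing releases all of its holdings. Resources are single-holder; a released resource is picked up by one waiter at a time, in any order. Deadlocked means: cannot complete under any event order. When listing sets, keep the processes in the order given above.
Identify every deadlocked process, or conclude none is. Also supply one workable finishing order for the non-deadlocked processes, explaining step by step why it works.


Deadlocked set: T_i and T_h.
Key observation: the loop T_i -> T_h -> T_i blocks itself forever; no other process is dragged down with it.
One completion order for the rest: T_c, T_g, T_f, T_e, T_b.
Check, step by step:
  T_c: no waits; runs immediately, freeing res-0 and res-5
  T_g: no waits; runs immediately, freeing res-8 and res-7
  T_f waits on res-0 — all released -> runs and releases res-4
  T_e waits on res-4 and res-5 — all released -> runs and releases res-11 and res-17
  T_b waits on res-11, res-4, res-8 and res-5 — all released -> runs and releases res-16 and res-12


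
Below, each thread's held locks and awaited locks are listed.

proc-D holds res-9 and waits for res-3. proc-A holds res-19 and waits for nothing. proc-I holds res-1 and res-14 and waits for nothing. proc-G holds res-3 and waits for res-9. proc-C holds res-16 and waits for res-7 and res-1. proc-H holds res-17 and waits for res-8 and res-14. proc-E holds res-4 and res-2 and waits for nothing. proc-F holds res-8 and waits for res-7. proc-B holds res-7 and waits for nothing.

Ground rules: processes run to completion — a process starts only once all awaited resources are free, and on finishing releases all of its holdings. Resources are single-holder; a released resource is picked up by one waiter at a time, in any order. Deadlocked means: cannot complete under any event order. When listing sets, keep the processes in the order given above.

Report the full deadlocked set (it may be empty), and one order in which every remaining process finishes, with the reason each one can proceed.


Deadlocked: proc-D and proc-G.
Key observation: the knot is the closed ring of waits proc-D -> proc-G -> proc-D; no other process is dragged down with it.
A valid finishing order for the others: proc-E, proc-B, proc-F, proc-I, proc-A, proc-H, proc-C.
Walking it through:
  run proc-E (it waits on nothing); releases res-4 and res-2
  run proc-B (it waits on nothing); releases res-7
  proc-F waits on res-7 — all released -> runs and releases res-8
  run proc-I (it waits on nothing); releases res-1 and res-14
  run proc-A (it waits on nothing); releases res-19
  proc-H waits on res-8 and res-14 — all released -> runs and releases res-17
  proc-C waits on res-7 and res-1 — all released -> runs and releases res-16


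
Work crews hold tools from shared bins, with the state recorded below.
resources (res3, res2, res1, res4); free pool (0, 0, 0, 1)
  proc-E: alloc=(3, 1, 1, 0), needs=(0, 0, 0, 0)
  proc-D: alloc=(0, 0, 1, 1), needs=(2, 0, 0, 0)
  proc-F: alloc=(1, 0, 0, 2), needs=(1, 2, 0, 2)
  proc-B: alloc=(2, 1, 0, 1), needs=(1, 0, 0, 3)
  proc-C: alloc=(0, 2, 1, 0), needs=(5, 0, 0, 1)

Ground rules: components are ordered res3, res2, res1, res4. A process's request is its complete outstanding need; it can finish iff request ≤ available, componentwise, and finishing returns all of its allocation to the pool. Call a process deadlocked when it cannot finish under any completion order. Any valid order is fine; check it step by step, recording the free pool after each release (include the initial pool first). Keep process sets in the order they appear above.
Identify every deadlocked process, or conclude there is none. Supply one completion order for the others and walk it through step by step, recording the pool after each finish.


The deadlocked set is proc-F, proc-B and proc-C.
Key observation: after proc-E, proc-D the pool peaks at (3, 1, 2, 2), and each blocked process is short somewhere: proc-F on res2; proc-B on res4; proc-C on res3.
The rest can finish in the order proc-E, proc-D. Verifying each step:
  pool = (0, 0, 0, 1)
  run proc-E (needs (0, 0, 0, 0), free (0, 0, 0, 1)); after release of (3, 1, 1, 0) the pool is (3, 1, 1, 1)
  run proc-D (needs (2, 0, 0, 0), free (3, 1, 1, 1)); after release of (0, 0, 1, 1) the pool is (3, 1, 2, 2)
The stuck group stays short no matter what:
  proc-F cannot run: need (1, 2, 0, 2) vs free (3, 1, 2, 2) (insufficient res2)
  proc-B cannot run: need (1, 0, 0, 3) vs free (3, 1, 2, 2) (insufficient res4)
  proc-C cannot run: need (5, 0, 0, 1) vs free (3, 1, 2, 2) (insufficient res3)
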